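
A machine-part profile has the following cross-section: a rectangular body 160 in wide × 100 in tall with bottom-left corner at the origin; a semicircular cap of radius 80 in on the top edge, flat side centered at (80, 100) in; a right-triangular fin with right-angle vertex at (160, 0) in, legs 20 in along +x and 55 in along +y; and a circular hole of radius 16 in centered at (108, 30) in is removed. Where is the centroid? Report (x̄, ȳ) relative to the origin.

Part | A | x̄ᵢ | ȳᵢ | A·x̄ᵢ | A·ȳᵢ
rectangular body | 16000.00 | 80.00 | 50.00 | 1280000.00 | 800000.00
semicircular top | 10053.10 | 80.00 | 133.95 | 804247.72 | 1346642.98
triangular fin | 550.00 | 166.67 | 18.33 | 91666.67 | 10083.33
hole | -804.25 | 108.00 | 30.00 | -86858.75 | -24127.43
Σ | 25798.85 |  |  | 2089055.63 | 2132598.88
x̄ = 2089055.63 / 25798.85 = 80.97 in
ȳ = 2132598.88 / 25798.85 = 82.66 in

x̄ = 80.97 in, ȳ = 82.66 in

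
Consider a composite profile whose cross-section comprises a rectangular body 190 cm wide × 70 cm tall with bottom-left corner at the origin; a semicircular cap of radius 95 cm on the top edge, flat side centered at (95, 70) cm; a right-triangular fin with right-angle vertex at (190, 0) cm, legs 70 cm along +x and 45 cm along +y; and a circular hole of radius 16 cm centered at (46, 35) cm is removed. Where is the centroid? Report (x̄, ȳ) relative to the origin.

x̄ = 102.99 cm, ȳ = 71.69 cm

rectangular body: A = 190 × 70 = 13300.00, centroid at (95.00, 35.00).
semicircular top: A = ½π·95² = 14176.44, centroid at (95.00, 110.32).
triangular fin: A = ½·70·45 = 1575.00, centroid at (213.33, 15.00).
hole: A = −π·16² = -804.25, centroid at (46.00, 35.00).
ΣA = 28247.19 cm², ΣAx̄ = 2909266.11 cm³, ΣAȳ = 2024910.24 cm³.
x̄ = 2909266.11/28247.19 = 102.99 cm; ȳ = 2024910.24/28247.19 = 71.69 cm.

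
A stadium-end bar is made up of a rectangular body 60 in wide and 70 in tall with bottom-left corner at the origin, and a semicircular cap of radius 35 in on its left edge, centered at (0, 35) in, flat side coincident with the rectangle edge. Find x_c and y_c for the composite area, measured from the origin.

x_c = 15.91 in, y_c = 35.00 in

rectangular body: A = 60 × 70 = 4200.00, centroid at (30.00, 35.00).
semicircular end: A = ½π·35² = 1924.23, centroid at (-14.85, 35.00).
ΣA = 6124.23 in²
ΣAx_c = (4200.00)(30.00) + (1924.23)(-14.85) = 97416.67 in³
ΣAy_c = (4200.00)(35.00) + (1924.23)(35.00) = 214347.89 in³
x_c = 97416.67 / 6124.23 = 15.91 in
y_c = 214347.89 / 6124.23 = 35.00 in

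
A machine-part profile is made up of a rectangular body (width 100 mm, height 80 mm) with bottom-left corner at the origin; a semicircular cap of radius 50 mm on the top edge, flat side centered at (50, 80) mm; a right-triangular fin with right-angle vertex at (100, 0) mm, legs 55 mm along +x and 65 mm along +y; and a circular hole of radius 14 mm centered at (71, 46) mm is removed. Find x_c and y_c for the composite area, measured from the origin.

rectangular body: A = 100 × 80 = 8000.00, centroid at (50.00, 40.00).
semicircular top: A = ½π·50² = 3926.99, centroid at (50.00, 101.22).
triangular fin: A = ½·55·65 = 1787.50, centroid at (118.33, 21.67).
hole: A = −π·14² = -615.75, centroid at (71.00, 46.00).
ΣA = 13098.74 mm²
ΣAx_c = (8000.00)(50.00) + (3926.99)(50.00) + (1787.50)(118.33) + (-615.75)(71.00) = 764151.97 mm³
ΣAy_c = (8000.00)(40.00) + (3926.99)(101.22) + (1787.50)(21.67) + (-615.75)(46.00) = 727897.17 mm³
x_c = 764151.97 / 13098.74 = 58.34 mm
y_c = 727897.17 / 13098.74 = 55.57 mm

x_c = 58.34 mm, y_c = 55.57 mm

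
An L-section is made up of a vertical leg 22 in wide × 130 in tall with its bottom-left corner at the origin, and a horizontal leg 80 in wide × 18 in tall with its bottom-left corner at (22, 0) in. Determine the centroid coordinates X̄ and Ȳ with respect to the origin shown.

vertical leg: A = 22 × 130 = 2860.00, centroid at (11.00, 65.00).
horizontal leg: A = 80 × 18 = 1440.00, centroid at (62.00, 9.00).
ΣA = 4300.00 in², ΣAX̄ = 120740.00 in³, ΣAȲ = 198860.00 in³.
X̄ = 120740.00/4300.00 = 28.08 in; Ȳ = 198860.00/4300.00 = 46.25 in.

X̄ = 28.08 in, Ȳ = 46.25 in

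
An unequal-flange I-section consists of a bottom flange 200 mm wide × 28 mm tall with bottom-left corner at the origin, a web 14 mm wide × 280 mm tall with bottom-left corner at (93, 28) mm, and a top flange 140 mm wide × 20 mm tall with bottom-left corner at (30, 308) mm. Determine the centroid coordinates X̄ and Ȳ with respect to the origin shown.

X̄ = 100.00 mm, Ȳ = 132.09 mm

bottom flange: A = 200 × 28 = 5600.00, centroid at (100.00, 14.00).
web: A = 14 × 280 = 3920.00, centroid at (100.00, 168.00).
top flange: A = 140 × 20 = 2800.00, centroid at (100.00, 318.00).
ΣA = 12320.00 mm²
ΣAX̄ = (5600.00)(100.00) + (3920.00)(100.00) + (2800.00)(100.00) = 1232000.00 mm³
ΣAȲ = (5600.00)(14.00) + (3920.00)(168.00) + (2800.00)(318.00) = 1627360.00 mm³
X̄ = 1232000.00 / 12320.00 = 100.00 mm
Ȳ = 1627360.00 / 12320.00 = 132.09 mm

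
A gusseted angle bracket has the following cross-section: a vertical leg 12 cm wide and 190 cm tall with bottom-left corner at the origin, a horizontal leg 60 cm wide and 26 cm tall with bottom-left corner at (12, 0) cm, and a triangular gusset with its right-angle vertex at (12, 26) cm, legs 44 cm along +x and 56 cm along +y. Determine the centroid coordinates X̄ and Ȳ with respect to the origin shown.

X̄ = 22.09 cm, Ȳ = 57.55 cm

Part | A | x̄ᵢ | ȳᵢ | A·x̄ᵢ | A·ȳᵢ
vertical leg | 2280.00 | 6.00 | 95.00 | 13680.00 | 216600.00
horizontal leg | 1560.00 | 42.00 | 13.00 | 65520.00 | 20280.00
gusset | 1232.00 | 26.67 | 44.67 | 32853.33 | 55029.33
Σ | 5072.00 |  |  | 112053.33 | 291909.33
X̄ = 112053.33 / 5072.00 = 22.09 cm
Ȳ = 291909.33 / 5072.00 = 57.55 cm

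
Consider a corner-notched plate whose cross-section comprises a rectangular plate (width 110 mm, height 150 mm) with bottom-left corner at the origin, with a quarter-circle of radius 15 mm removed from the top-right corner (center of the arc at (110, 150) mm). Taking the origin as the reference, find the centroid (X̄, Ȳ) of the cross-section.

plate: A = 110 × 150 = 16500.00, centroid at (55.00, 75.00).
removed quarter-circle: A = −¼π·15² = -176.71, centroid at (103.63, 143.63).
ΣA = 16323.29 mm², ΣAX̄ = 889186.40 mm³, ΣAȲ = 1212117.81 mm³.
X̄ = 889186.40/16323.29 = 54.47 mm; Ȳ = 1212117.81/16323.29 = 74.26 mm.

X̄ = 54.47 mm, Ȳ = 74.26 mm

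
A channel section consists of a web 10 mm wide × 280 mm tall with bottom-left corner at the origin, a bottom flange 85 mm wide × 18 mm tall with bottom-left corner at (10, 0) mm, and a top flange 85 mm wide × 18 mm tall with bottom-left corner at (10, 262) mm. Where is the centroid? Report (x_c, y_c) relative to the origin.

Part | A | x̄ᵢ | ȳᵢ | A·x̄ᵢ | A·ȳᵢ
web | 2800.00 | 5.00 | 140.00 | 14000.00 | 392000.00
bottom flange | 1530.00 | 52.50 | 9.00 | 80325.00 | 13770.00
top flange | 1530.00 | 52.50 | 271.00 | 80325.00 | 414630.00
Σ | 5860.00 |  |  | 174650.00 | 820400.00
x_c = 174650.00 / 5860.00 = 29.80 mm
y_c = 820400.00 / 5860.00 = 140.00 mm

x_c = 29.80 mm, y_c = 140.00 mm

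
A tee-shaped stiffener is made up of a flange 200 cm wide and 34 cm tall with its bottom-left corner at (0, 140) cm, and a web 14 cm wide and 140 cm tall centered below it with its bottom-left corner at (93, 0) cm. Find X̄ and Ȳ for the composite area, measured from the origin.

X̄ = 100.00 cm, Ȳ = 137.53 cm

web: A = 14 × 140 = 1960.00, centroid at (100.00, 70.00).
flange: A = 200 × 34 = 6800.00, centroid at (100.00, 157.00).
ΣA = 8760.00 cm²
ΣAX̄ = (1960.00)(100.00) + (6800.00)(100.00) = 876000.00 cm³
ΣAȲ = (1960.00)(70.00) + (6800.00)(157.00) = 1204800.00 cm³
X̄ = 876000.00 / 8760.00 = 100.00 cm
Ȳ = 1204800.00 / 8760.00 = 137.53 cm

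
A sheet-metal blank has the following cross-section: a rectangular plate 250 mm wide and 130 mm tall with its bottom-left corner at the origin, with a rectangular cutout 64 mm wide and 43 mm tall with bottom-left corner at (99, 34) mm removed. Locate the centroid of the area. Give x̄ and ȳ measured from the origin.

plate: A = 250 × 130 = 32500.00, centroid at (125.00, 65.00).
hole: A = −(64 × 43) = -2752.00, centroid at (131.00, 55.50).
ΣA = 29748.00 mm²
ΣAx̄ = (32500.00)(125.00) + (-2752.00)(131.00) = 3701988.00 mm³
ΣAȳ = (32500.00)(65.00) + (-2752.00)(55.50) = 1959764.00 mm³
x̄ = 3701988.00 / 29748.00 = 124.44 mm
ȳ = 1959764.00 / 29748.00 = 65.88 mm

x̄ = 124.44 mm, ȳ = 65.88 mm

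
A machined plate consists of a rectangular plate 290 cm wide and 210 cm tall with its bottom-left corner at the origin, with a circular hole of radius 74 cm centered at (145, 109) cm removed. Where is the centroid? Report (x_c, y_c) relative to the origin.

plate: A = 290 × 210 = 60900.00, centroid at (145.00, 105.00).
hole: A = −π·74² = -17203.36, centroid at (145.00, 109.00).
ΣA = 43696.64 cm², ΣAx_c = 6336012.60 cm³, ΣAy_c = 4519333.61 cm³.
x_c = 6336012.60/43696.64 = 145.00 cm; y_c = 4519333.61/43696.64 = 103.43 cm.

x_c = 145.00 cm, y_c = 103.43 cm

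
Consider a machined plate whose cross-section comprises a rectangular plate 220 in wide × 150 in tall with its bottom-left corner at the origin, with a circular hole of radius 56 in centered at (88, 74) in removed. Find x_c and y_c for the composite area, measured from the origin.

x_c = 119.36 in, y_c = 75.43 in

Part | A | x̄ᵢ | ȳᵢ | A·x̄ᵢ | A·ȳᵢ
plate | 33000.00 | 110.00 | 75.00 | 3630000.00 | 2475000.00
hole | -9852.03 | 88.00 | 74.00 | -866979.04 | -729050.56
Σ | 23147.97 |  |  | 2763020.96 | 1745949.44
x_c = 2763020.96 / 23147.97 = 119.36 in
y_c = 1745949.44 / 23147.97 = 75.43 in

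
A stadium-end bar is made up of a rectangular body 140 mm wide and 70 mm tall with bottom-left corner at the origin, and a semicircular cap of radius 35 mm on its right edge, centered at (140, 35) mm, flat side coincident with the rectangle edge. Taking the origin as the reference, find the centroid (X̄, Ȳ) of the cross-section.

rectangular body: A = 140 × 70 = 9800.00, centroid at (70.00, 35.00).
semicircular end: A = ½π·35² = 1924.23, centroid at (154.85, 35.00).
ΣA = 11724.23 mm²
ΣAX̄ = (9800.00)(70.00) + (1924.23)(154.85) = 983974.90 mm³
ΣAȲ = (9800.00)(35.00) + (1924.23)(35.00) = 410347.89 mm³
X̄ = 983974.90 / 11724.23 = 83.93 mm
Ȳ = 410347.89 / 11724.23 = 35.00 mm

X̄ = 83.93 mm, Ȳ = 35.00 mm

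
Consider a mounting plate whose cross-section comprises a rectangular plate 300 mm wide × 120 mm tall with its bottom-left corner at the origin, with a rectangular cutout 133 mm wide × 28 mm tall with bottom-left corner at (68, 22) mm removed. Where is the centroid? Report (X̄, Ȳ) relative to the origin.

X̄ = 151.79 mm, Ȳ = 62.77 mm

plate: A = 300 × 120 = 36000.00, centroid at (150.00, 60.00).
hole: A = −(133 × 28) = -3724.00, centroid at (134.50, 36.00).
ΣA = 32276.00 mm², ΣAX̄ = 4899122.00 mm³, ΣAȲ = 2025936.00 mm³.
X̄ = 4899122.00/32276.00 = 151.79 mm; Ȳ = 2025936.00/32276.00 = 62.77 mm.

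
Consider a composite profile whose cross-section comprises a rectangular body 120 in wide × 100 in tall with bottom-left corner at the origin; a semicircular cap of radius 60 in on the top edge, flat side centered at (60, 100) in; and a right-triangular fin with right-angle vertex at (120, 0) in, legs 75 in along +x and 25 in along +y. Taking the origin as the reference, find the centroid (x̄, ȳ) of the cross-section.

x̄ = 64.29 in, ȳ = 70.85 in

rectangular body: A = 120 × 100 = 12000.00, centroid at (60.00, 50.00).
semicircular top: A = ½π·60² = 5654.87, centroid at (60.00, 125.46).
triangular fin: A = ½·75·25 = 937.50, centroid at (145.00, 8.33).
ΣA = 18592.37 in²
ΣAx̄ = (12000.00)(60.00) + (5654.87)(60.00) + (937.50)(145.00) = 1195229.51 in³
ΣAȳ = (12000.00)(50.00) + (5654.87)(125.46) + (937.50)(8.33) = 1317299.18 in³
x̄ = 1195229.51 / 18592.37 = 64.29 in
ȳ = 1317299.18 / 18592.37 = 70.85 in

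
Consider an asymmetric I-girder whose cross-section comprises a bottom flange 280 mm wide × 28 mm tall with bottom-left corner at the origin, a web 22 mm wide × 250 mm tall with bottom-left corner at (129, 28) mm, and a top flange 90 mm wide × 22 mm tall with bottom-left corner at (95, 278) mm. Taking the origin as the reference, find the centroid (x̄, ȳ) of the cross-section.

x̄ = 140.00 mm, ȳ = 99.44 mm

bottom flange: A = 280 × 28 = 7840.00, centroid at (140.00, 14.00).
web: A = 22 × 250 = 5500.00, centroid at (140.00, 153.00).
top flange: A = 90 × 22 = 1980.00, centroid at (140.00, 289.00).
ΣA = 15320.00 mm²
ΣAx̄ = (7840.00)(140.00) + (5500.00)(140.00) + (1980.00)(140.00) = 2144800.00 mm³
ΣAȳ = (7840.00)(14.00) + (5500.00)(153.00) + (1980.00)(289.00) = 1523480.00 mm³
x̄ = 2144800.00 / 15320.00 = 140.00 mm
ȳ = 1523480.00 / 15320.00 = 99.44 mm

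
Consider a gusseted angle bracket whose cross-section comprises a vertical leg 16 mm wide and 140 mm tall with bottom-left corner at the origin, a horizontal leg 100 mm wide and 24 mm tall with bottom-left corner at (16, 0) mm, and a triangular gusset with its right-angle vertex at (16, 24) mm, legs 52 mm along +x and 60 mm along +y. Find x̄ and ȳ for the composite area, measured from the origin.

vertical leg: A = 16 × 140 = 2240.00, centroid at (8.00, 70.00).
horizontal leg: A = 100 × 24 = 2400.00, centroid at (66.00, 12.00).
gusset: A = ½·52·60 = 1560.00, centroid at (33.33, 44.00).
ΣA = 6200.00 mm²
ΣAx̄ = (2240.00)(8.00) + (2400.00)(66.00) + (1560.00)(33.33) = 228320.00 mm³
ΣAȳ = (2240.00)(70.00) + (2400.00)(12.00) + (1560.00)(44.00) = 254240.00 mm³
x̄ = 228320.00 / 6200.00 = 36.83 mm
ȳ = 254240.00 / 6200.00 = 41.01 mm

x̄ = 36.83 mm, ȳ = 41.01 mm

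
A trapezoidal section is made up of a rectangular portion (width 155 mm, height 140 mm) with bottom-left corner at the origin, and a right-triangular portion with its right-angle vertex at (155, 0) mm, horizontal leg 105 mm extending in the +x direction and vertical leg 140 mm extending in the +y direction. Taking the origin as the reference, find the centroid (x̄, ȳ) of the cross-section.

x̄ = 105.96 mm, ȳ = 64.10 mm

rectangular portion: A = 155 × 140 = 21700.00, centroid at (77.50, 70.00).
triangular portion: A = ½·105·140 = 7350.00, centroid at (190.00, 46.67).
ΣA = 29050.00 mm²
ΣAx̄ = (21700.00)(77.50) + (7350.00)(190.00) = 3078250.00 mm³
ΣAȳ = (21700.00)(70.00) + (7350.00)(46.67) = 1862000.00 mm³
x̄ = 3078250.00 / 29050.00 = 105.96 mm
ȳ = 1862000.00 / 29050.00 = 64.10 mm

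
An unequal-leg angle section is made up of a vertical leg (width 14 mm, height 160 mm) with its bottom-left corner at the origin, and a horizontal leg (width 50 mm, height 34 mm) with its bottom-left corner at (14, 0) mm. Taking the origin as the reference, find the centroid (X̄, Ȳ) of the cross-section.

X̄ = 20.81 mm, Ȳ = 52.82 mm

Part | A | x̄ᵢ | ȳᵢ | A·x̄ᵢ | A·ȳᵢ
vertical leg | 2240.00 | 7.00 | 80.00 | 15680.00 | 179200.00
horizontal leg | 1700.00 | 39.00 | 17.00 | 66300.00 | 28900.00
Σ | 3940.00 |  |  | 81980.00 | 208100.00
X̄ = 81980.00 / 3940.00 = 20.81 mm
Ȳ = 208100.00 / 3940.00 = 52.82 mm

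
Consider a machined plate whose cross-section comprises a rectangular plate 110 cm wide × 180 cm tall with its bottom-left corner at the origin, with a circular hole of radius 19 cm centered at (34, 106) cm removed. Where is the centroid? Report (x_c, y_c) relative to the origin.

x_c = 56.28 cm, y_c = 89.03 cm

plate: A = 110 × 180 = 19800.00, centroid at (55.00, 90.00).
hole: A = −π·19² = -1134.11, centroid at (34.00, 106.00).
ΣA = 18665.89 cm², ΣAx_c = 1050440.09 cm³, ΣAy_c = 1661783.82 cm³.
x_c = 1050440.09/18665.89 = 56.28 cm; y_c = 1661783.82/18665.89 = 89.03 cm.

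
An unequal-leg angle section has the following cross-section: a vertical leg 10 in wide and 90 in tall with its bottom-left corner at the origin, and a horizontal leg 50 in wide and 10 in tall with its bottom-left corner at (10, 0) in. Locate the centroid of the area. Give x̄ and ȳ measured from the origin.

x̄ = 15.71 in, ȳ = 30.71 in

vertical leg: A = 10 × 90 = 900.00, centroid at (5.00, 45.00).
horizontal leg: A = 50 × 10 = 500.00, centroid at (35.00, 5.00).
ΣA = 1400.00 in², ΣAx̄ = 22000.00 in³, ΣAȳ = 43000.00 in³.
x̄ = 22000.00/1400.00 = 15.71 in; ȳ = 43000.00/1400.00 = 30.71 in.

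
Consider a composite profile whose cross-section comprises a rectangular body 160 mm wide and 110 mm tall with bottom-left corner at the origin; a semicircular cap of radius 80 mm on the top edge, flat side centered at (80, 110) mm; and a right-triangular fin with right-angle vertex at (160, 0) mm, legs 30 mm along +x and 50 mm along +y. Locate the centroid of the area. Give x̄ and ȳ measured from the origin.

Part | A | x̄ᵢ | ȳᵢ | A·x̄ᵢ | A·ȳᵢ
rectangular body | 17600.00 | 80.00 | 55.00 | 1408000.00 | 968000.00
semicircular top | 10053.10 | 80.00 | 143.95 | 804247.72 | 1447173.95
triangular fin | 750.00 | 170.00 | 16.67 | 127500.00 | 12500.00
Σ | 28403.10 |  |  | 2339747.72 | 2427673.95
x̄ = 2339747.72 / 28403.10 = 82.38 mm
ȳ = 2427673.95 / 28403.10 = 85.47 mm

x̄ = 82.38 mm, ȳ = 85.47 mm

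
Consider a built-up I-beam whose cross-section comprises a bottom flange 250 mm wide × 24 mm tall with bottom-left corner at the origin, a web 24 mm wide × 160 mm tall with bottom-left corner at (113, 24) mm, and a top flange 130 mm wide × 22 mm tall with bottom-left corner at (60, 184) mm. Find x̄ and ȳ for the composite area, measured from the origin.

x̄ = 125.00 mm, ȳ = 81.03 mm

Part | A | x̄ᵢ | ȳᵢ | A·x̄ᵢ | A·ȳᵢ
bottom flange | 6000.00 | 125.00 | 12.00 | 750000.00 | 72000.00
web | 3840.00 | 125.00 | 104.00 | 480000.00 | 399360.00
top flange | 2860.00 | 125.00 | 195.00 | 357500.00 | 557700.00
Σ | 12700.00 |  |  | 1587500.00 | 1029060.00
x̄ = 1587500.00 / 12700.00 = 125.00 mm
ȳ = 1029060.00 / 12700.00 = 81.03 mm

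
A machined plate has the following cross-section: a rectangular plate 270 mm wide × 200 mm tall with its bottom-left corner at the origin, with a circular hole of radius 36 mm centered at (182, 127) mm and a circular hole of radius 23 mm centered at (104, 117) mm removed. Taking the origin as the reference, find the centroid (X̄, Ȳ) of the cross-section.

plate: A = 270 × 200 = 54000.00, centroid at (135.00, 100.00).
hole 1: A = −π·36² = -4071.50, centroid at (182.00, 127.00).
hole 2: A = −π·23² = -1661.90, centroid at (104.00, 117.00).
ΣA = 48266.59 mm², ΣAX̄ = 6376148.40 mm³, ΣAȲ = 4688476.39 mm³.
X̄ = 6376148.40/48266.59 = 132.10 mm; Ȳ = 4688476.39/48266.59 = 97.14 mm.

X̄ = 132.10 mm, Ȳ = 97.14 mm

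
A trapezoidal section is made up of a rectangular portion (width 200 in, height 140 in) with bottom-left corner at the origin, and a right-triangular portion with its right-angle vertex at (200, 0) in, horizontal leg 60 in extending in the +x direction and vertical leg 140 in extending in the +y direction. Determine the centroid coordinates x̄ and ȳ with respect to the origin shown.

Part | A | x̄ᵢ | ȳᵢ | A·x̄ᵢ | A·ȳᵢ
rectangular portion | 28000.00 | 100.00 | 70.00 | 2800000.00 | 1960000.00
triangular portion | 4200.00 | 220.00 | 46.67 | 924000.00 | 196000.00
Σ | 32200.00 |  |  | 3724000.00 | 2156000.00
x̄ = 3724000.00 / 32200.00 = 115.65 in
ȳ = 2156000.00 / 32200.00 = 66.96 in

x̄ = 115.65 in, ȳ = 66.96 in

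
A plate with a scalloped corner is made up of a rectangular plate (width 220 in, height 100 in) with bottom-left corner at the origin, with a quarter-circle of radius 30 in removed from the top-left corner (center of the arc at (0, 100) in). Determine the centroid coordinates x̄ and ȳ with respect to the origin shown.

plate: A = 220 × 100 = 22000.00, centroid at (110.00, 50.00).
removed quarter-circle: A = −¼π·30² = -706.86, centroid at (12.73, 87.27).
ΣA = 21293.14 in², ΣAx̄ = 2411000.00 in³, ΣAȳ = 1038314.17 in³.
x̄ = 2411000.00/21293.14 = 113.23 in; ȳ = 1038314.17/21293.14 = 48.76 in.

x̄ = 113.23 in, ȳ = 48.76 in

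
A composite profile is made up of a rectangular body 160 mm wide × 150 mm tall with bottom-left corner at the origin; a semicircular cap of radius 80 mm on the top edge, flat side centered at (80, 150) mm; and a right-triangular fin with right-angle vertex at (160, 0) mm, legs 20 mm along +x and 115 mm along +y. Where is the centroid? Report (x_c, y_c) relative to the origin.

x_c = 82.83 mm, y_c = 104.92 mm

rectangular body: A = 160 × 150 = 24000.00, centroid at (80.00, 75.00).
semicircular top: A = ½π·80² = 10053.10, centroid at (80.00, 183.95).
triangular fin: A = ½·20·115 = 1150.00, centroid at (166.67, 38.33).
ΣA = 35203.10 mm²
ΣAx_c = (24000.00)(80.00) + (10053.10)(80.00) + (1150.00)(166.67) = 2915914.39 mm³
ΣAy_c = (24000.00)(75.00) + (10053.10)(183.95) + (1150.00)(38.33) = 3693381.14 mm³
x_c = 2915914.39 / 35203.10 = 82.83 mm
y_c = 3693381.14 / 35203.10 = 104.92 mm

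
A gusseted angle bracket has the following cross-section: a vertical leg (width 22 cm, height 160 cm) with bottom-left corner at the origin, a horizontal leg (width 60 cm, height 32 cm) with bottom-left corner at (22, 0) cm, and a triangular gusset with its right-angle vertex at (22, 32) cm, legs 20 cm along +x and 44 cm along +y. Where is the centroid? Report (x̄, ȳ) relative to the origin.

x̄ = 25.71 cm, ȳ = 56.61 cm

Part | A | x̄ᵢ | ȳᵢ | A·x̄ᵢ | A·ȳᵢ
vertical leg | 3520.00 | 11.00 | 80.00 | 38720.00 | 281600.00
horizontal leg | 1920.00 | 52.00 | 16.00 | 99840.00 | 30720.00
gusset | 440.00 | 28.67 | 46.67 | 12613.33 | 20533.33
Σ | 5880.00 |  |  | 151173.33 | 332853.33
x̄ = 151173.33 / 5880.00 = 25.71 cm
ȳ = 332853.33 / 5880.00 = 56.61 cm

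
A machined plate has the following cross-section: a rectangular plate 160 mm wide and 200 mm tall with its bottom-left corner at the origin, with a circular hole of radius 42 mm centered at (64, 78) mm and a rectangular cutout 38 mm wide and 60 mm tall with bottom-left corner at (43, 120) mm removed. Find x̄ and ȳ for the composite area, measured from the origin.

x̄ = 85.36 mm, ȳ = 100.33 mm

Part | A | x̄ᵢ | ȳᵢ | A·x̄ᵢ | A·ȳᵢ
plate | 32000.00 | 80.00 | 100.00 | 2560000.00 | 3200000.00
hole 1 | -5541.77 | 64.00 | 78.00 | -354673.24 | -432258.02
hole 2 | -2280.00 | 62.00 | 150.00 | -141360.00 | -342000.00
Σ | 24178.23 |  |  | 2063966.76 | 2425741.98
x̄ = 2063966.76 / 24178.23 = 85.36 mm
ȳ = 2425741.98 / 24178.23 = 100.33 mm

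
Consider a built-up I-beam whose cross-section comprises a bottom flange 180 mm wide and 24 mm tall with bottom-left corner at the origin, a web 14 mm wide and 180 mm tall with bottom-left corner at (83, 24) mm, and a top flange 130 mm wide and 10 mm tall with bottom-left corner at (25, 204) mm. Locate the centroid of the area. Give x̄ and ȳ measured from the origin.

Part | A | x̄ᵢ | ȳᵢ | A·x̄ᵢ | A·ȳᵢ
bottom flange | 4320.00 | 90.00 | 12.00 | 388800.00 | 51840.00
web | 2520.00 | 90.00 | 114.00 | 226800.00 | 287280.00
top flange | 1300.00 | 90.00 | 209.00 | 117000.00 | 271700.00
Σ | 8140.00 |  |  | 732600.00 | 610820.00
x̄ = 732600.00 / 8140.00 = 90.00 mm
ȳ = 610820.00 / 8140.00 = 75.04 mm

x̄ = 90.00 mm, ȳ = 75.04 mm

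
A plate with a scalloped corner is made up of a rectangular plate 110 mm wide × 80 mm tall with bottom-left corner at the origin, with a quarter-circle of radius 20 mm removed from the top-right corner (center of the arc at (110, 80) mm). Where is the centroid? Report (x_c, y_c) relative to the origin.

plate: A = 110 × 80 = 8800.00, centroid at (55.00, 40.00).
removed quarter-circle: A = −¼π·20² = -314.16, centroid at (101.51, 71.51).
ΣA = 8485.84 mm²
ΣAx_c = (8800.00)(55.00) + (-314.16)(101.51) = 452109.15 mm³
ΣAy_c = (8800.00)(40.00) + (-314.16)(71.51) = 329533.93 mm³
x_c = 452109.15 / 8485.84 = 53.28 mm
y_c = 329533.93 / 8485.84 = 38.83 mm

x_c = 53.28 mm, y_c = 38.83 mm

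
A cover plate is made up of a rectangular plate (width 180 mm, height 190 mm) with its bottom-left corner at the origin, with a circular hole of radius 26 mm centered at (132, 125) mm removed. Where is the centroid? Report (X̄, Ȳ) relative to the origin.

plate: A = 180 × 190 = 34200.00, centroid at (90.00, 95.00).
hole: A = −π·26² = -2123.72, centroid at (132.00, 125.00).
ΣA = 32076.28 mm²
ΣAX̄ = (34200.00)(90.00) + (-2123.72)(132.00) = 2797669.40 mm³
ΣAȲ = (34200.00)(95.00) + (-2123.72)(125.00) = 2983535.42 mm³
X̄ = 2797669.40 / 32076.28 = 87.22 mm
Ȳ = 2983535.42 / 32076.28 = 93.01 mm

X̄ = 87.22 mm, Ȳ = 93.01 mm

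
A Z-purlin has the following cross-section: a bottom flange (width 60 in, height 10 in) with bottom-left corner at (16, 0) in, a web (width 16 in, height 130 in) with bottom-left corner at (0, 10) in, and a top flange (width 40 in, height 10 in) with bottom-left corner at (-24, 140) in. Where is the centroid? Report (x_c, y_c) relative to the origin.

x_c = 13.84 in, y_c = 70.45 in

bottom flange: A = 60 × 10 = 600.00, centroid at (46.00, 5.00).
web: A = 16 × 130 = 2080.00, centroid at (8.00, 75.00).
top flange: A = 40 × 10 = 400.00, centroid at (-4.00, 145.00).
ΣA = 3080.00 in², ΣAx_c = 42640.00 in³, ΣAy_c = 217000.00 in³.
x_c = 42640.00/3080.00 = 13.84 in; y_c = 217000.00/3080.00 = 70.45 in.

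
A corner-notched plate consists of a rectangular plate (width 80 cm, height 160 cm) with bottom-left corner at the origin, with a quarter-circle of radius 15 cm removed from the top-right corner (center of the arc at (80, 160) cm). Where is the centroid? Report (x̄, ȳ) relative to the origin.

x̄ = 39.53 cm, ȳ = 78.97 cm

plate: A = 80 × 160 = 12800.00, centroid at (40.00, 80.00).
removed quarter-circle: A = −¼π·15² = -176.71, centroid at (73.63, 153.63).
ΣA = 12623.29 cm², ΣAx̄ = 498987.83 cm³, ΣAȳ = 996850.67 cm³.
x̄ = 498987.83/12623.29 = 39.53 cm; ȳ = 996850.67/12623.29 = 78.97 cm.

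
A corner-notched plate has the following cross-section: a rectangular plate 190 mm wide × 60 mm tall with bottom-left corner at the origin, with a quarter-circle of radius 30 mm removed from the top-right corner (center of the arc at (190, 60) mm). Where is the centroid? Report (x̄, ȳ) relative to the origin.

x̄ = 89.56 mm, ȳ = 28.86 mm

plate: A = 190 × 60 = 11400.00, centroid at (95.00, 30.00).
removed quarter-circle: A = −¼π·30² = -706.86, centroid at (177.27, 47.27).
ΣA = 10693.14 mm²
ΣAx̄ = (11400.00)(95.00) + (-706.86)(177.27) = 957696.91 mm³
ΣAȳ = (11400.00)(30.00) + (-706.86)(47.27) = 308588.50 mm³
x̄ = 957696.91 / 10693.14 = 89.56 mm
ȳ = 308588.50 / 10693.14 = 28.86 mm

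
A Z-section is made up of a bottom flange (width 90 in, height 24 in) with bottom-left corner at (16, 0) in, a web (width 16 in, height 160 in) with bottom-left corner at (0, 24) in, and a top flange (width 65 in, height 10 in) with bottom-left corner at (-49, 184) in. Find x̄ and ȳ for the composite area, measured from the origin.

x̄ = 26.35 in, ȳ = 77.28 in

bottom flange: A = 90 × 24 = 2160.00, centroid at (61.00, 12.00).
web: A = 16 × 160 = 2560.00, centroid at (8.00, 104.00).
top flange: A = 65 × 10 = 650.00, centroid at (-16.50, 189.00).
ΣA = 5370.00 in², ΣAx̄ = 141515.00 in³, ΣAȳ = 415010.00 in³.
x̄ = 141515.00/5370.00 = 26.35 in; ȳ = 415010.00/5370.00 = 77.28 in.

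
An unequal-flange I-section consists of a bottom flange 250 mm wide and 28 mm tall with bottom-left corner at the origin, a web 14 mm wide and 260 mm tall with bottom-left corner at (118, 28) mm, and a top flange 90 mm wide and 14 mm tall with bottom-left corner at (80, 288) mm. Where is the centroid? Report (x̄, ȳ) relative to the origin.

x̄ = 125.00 mm, ȳ = 87.80 mm

bottom flange: A = 250 × 28 = 7000.00, centroid at (125.00, 14.00).
web: A = 14 × 260 = 3640.00, centroid at (125.00, 158.00).
top flange: A = 90 × 14 = 1260.00, centroid at (125.00, 295.00).
ΣA = 11900.00 mm²
ΣAx̄ = (7000.00)(125.00) + (3640.00)(125.00) + (1260.00)(125.00) = 1487500.00 mm³
ΣAȳ = (7000.00)(14.00) + (3640.00)(158.00) + (1260.00)(295.00) = 1044820.00 mm³
x̄ = 1487500.00 / 11900.00 = 125.00 mm
ȳ = 1044820.00 / 11900.00 = 87.80 mm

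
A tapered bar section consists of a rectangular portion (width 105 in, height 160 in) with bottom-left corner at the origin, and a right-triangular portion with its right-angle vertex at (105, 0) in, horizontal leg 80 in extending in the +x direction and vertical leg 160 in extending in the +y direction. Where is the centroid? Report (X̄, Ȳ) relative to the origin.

X̄ = 74.34 in, Ȳ = 72.64 in

rectangular portion: A = 105 × 160 = 16800.00, centroid at (52.50, 80.00).
triangular portion: A = ½·80·160 = 6400.00, centroid at (131.67, 53.33).
ΣA = 23200.00 in², ΣAX̄ = 1724666.67 in³, ΣAȲ = 1685333.33 in³.
X̄ = 1724666.67/23200.00 = 74.34 in; Ȳ = 1685333.33/23200.00 = 72.64 in.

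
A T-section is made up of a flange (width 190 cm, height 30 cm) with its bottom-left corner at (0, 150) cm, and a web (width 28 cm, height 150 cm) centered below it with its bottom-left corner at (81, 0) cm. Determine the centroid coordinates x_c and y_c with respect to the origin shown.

web: A = 28 × 150 = 4200.00, centroid at (95.00, 75.00).
flange: A = 190 × 30 = 5700.00, centroid at (95.00, 165.00).
ΣA = 9900.00 cm²
ΣAx_c = (4200.00)(95.00) + (5700.00)(95.00) = 940500.00 cm³
ΣAy_c = (4200.00)(75.00) + (5700.00)(165.00) = 1255500.00 cm³
x_c = 940500.00 / 9900.00 = 95.00 cm
y_c = 1255500.00 / 9900.00 = 126.82 cm

x_c = 95.00 cm, y_c = 126.82 cm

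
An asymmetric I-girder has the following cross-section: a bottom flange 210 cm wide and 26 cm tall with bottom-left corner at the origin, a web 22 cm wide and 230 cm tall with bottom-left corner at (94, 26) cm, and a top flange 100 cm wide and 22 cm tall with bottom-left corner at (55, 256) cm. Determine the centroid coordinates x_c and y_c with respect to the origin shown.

x_c = 105.00 cm, y_c = 107.85 cm

bottom flange: A = 210 × 26 = 5460.00, centroid at (105.00, 13.00).
web: A = 22 × 230 = 5060.00, centroid at (105.00, 141.00).
top flange: A = 100 × 22 = 2200.00, centroid at (105.00, 267.00).
ΣA = 12720.00 cm², ΣAx_c = 1335600.00 cm³, ΣAy_c = 1371840.00 cm³.
x_c = 1335600.00/12720.00 = 105.00 cm; y_c = 1371840.00/12720.00 = 107.85 cm.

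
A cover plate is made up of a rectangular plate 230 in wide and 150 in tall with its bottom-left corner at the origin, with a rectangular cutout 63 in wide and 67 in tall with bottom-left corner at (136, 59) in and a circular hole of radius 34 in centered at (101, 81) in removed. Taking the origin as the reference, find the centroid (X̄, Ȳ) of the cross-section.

X̄ = 108.59 in, Ȳ = 71.41 in

plate: A = 230 × 150 = 34500.00, centroid at (115.00, 75.00).
hole 1: A = −(63 × 67) = -4221.00, centroid at (167.50, 92.50).
hole 2: A = −π·34² = -3631.68, centroid at (101.00, 81.00).
ΣA = 26647.32 in², ΣAX̄ = 2893682.71 in³, ΣAȲ = 1902891.33 in³.
X̄ = 2893682.71/26647.32 = 108.59 in; Ȳ = 1902891.33/26647.32 = 71.41 in.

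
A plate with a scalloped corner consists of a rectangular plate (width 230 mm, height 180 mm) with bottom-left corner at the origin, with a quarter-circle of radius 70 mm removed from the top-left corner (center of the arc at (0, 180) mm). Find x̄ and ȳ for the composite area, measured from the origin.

x̄ = 123.74 mm, ȳ = 83.82 mm

plate: A = 230 × 180 = 41400.00, centroid at (115.00, 90.00).
removed quarter-circle: A = −¼π·70² = -3848.45, centroid at (29.71, 150.29).
ΣA = 37551.55 mm²
ΣAx̄ = (41400.00)(115.00) + (-3848.45)(29.71) = 4646666.67 mm³
ΣAȳ = (41400.00)(90.00) + (-3848.45)(150.29) = 3147612.15 mm³
x̄ = 4646666.67 / 37551.55 = 123.74 mm
ȳ = 3147612.15 / 37551.55 = 83.82 mm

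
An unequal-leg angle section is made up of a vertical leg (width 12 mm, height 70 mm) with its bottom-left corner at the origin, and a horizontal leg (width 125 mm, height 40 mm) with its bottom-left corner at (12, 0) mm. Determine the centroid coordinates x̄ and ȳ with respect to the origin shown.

Part | A | x̄ᵢ | ȳᵢ | A·x̄ᵢ | A·ȳᵢ
vertical leg | 840.00 | 6.00 | 35.00 | 5040.00 | 29400.00
horizontal leg | 5000.00 | 74.50 | 20.00 | 372500.00 | 100000.00
Σ | 5840.00 |  |  | 377540.00 | 129400.00
x̄ = 377540.00 / 5840.00 = 64.65 mm
ȳ = 129400.00 / 5840.00 = 22.16 mm

x̄ = 64.65 mm, ȳ = 22.16 mm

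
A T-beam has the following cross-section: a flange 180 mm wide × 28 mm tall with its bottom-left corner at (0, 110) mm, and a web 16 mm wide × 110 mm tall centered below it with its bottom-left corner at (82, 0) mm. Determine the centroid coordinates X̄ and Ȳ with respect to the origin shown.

web: A = 16 × 110 = 1760.00, centroid at (90.00, 55.00).
flange: A = 180 × 28 = 5040.00, centroid at (90.00, 124.00).
ΣA = 6800.00 mm², ΣAX̄ = 612000.00 mm³, ΣAȲ = 721760.00 mm³.
X̄ = 612000.00/6800.00 = 90.00 mm; Ȳ = 721760.00/6800.00 = 106.14 mm.

X̄ = 90.00 mm, Ȳ = 106.14 mm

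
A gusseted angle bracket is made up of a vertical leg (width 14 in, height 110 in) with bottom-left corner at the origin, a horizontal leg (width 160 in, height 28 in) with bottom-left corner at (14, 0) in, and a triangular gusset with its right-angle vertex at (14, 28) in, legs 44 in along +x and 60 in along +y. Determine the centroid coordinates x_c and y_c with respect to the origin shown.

x_c = 64.00 in, y_c = 28.72 in

vertical leg: A = 14 × 110 = 1540.00, centroid at (7.00, 55.00).
horizontal leg: A = 160 × 28 = 4480.00, centroid at (94.00, 14.00).
gusset: A = ½·44·60 = 1320.00, centroid at (28.67, 48.00).
ΣA = 7340.00 in², ΣAx_c = 469740.00 in³, ΣAy_c = 210780.00 in³.
x_c = 469740.00/7340.00 = 64.00 in; y_c = 210780.00/7340.00 = 28.72 in.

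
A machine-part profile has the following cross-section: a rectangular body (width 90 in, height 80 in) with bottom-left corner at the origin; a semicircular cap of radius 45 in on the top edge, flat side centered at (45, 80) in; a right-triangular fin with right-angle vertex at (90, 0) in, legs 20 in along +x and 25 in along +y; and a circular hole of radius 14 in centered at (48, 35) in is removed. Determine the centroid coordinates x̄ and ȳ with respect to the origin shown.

x̄ = 46.11 in, ȳ = 58.29 in

Part | A | x̄ᵢ | ȳᵢ | A·x̄ᵢ | A·ȳᵢ
rectangular body | 7200.00 | 45.00 | 40.00 | 324000.00 | 288000.00
semicircular top | 3180.86 | 45.00 | 99.10 | 143138.82 | 315219.00
triangular fin | 250.00 | 96.67 | 8.33 | 24166.67 | 2083.33
hole | -615.75 | 48.00 | 35.00 | -29556.10 | -21551.33
Σ | 10015.11 |  |  | 461749.38 | 583751.01
x̄ = 461749.38 / 10015.11 = 46.11 in
ȳ = 583751.01 / 10015.11 = 58.29 in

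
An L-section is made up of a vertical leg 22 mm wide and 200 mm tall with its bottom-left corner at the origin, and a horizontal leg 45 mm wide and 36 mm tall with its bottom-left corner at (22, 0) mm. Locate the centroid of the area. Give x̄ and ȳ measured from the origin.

vertical leg: A = 22 × 200 = 4400.00, centroid at (11.00, 100.00).
horizontal leg: A = 45 × 36 = 1620.00, centroid at (44.50, 18.00).
ΣA = 6020.00 mm²
ΣAx̄ = (4400.00)(11.00) + (1620.00)(44.50) = 120490.00 mm³
ΣAȳ = (4400.00)(100.00) + (1620.00)(18.00) = 469160.00 mm³
x̄ = 120490.00 / 6020.00 = 20.01 mm
ȳ = 469160.00 / 6020.00 = 77.93 mm

x̄ = 20.01 mm, ȳ = 77.93 mm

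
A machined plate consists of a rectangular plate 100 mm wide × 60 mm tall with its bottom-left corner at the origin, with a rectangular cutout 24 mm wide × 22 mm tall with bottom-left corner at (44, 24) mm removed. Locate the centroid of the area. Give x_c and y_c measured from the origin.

x_c = 49.42 mm, y_c = 29.52 mm

Part | A | x̄ᵢ | ȳᵢ | A·x̄ᵢ | A·ȳᵢ
plate | 6000.00 | 50.00 | 30.00 | 300000.00 | 180000.00
hole | -528.00 | 56.00 | 35.00 | -29568.00 | -18480.00
Σ | 5472.00 |  |  | 270432.00 | 161520.00
x_c = 270432.00 / 5472.00 = 49.42 mm
y_c = 161520.00 / 5472.00 = 29.52 mm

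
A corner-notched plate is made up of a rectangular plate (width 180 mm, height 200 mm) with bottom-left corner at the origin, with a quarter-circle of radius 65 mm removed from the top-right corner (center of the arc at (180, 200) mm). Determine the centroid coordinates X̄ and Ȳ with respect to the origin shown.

X̄ = 83.66 mm, Ȳ = 92.65 mm

plate: A = 180 × 200 = 36000.00, centroid at (90.00, 100.00).
removed quarter-circle: A = −¼π·65² = -3318.31, centroid at (152.41, 172.41).
ΣA = 32681.69 mm²
ΣAX̄ = (36000.00)(90.00) + (-3318.31)(152.41) = 2734246.36 mm³
ΣAȲ = (36000.00)(100.00) + (-3318.31)(172.41) = 3027880.22 mm³
X̄ = 2734246.36 / 32681.69 = 83.66 mm
Ȳ = 3027880.22 / 32681.69 = 92.65 mm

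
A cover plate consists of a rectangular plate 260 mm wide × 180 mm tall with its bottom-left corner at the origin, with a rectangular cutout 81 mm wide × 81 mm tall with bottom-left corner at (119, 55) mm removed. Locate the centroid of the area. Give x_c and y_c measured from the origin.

plate: A = 260 × 180 = 46800.00, centroid at (130.00, 90.00).
hole: A = −(81 × 81) = -6561.00, centroid at (159.50, 95.50).
ΣA = 40239.00 mm²
ΣAx_c = (46800.00)(130.00) + (-6561.00)(159.50) = 5037520.50 mm³
ΣAy_c = (46800.00)(90.00) + (-6561.00)(95.50) = 3585424.50 mm³
x_c = 5037520.50 / 40239.00 = 125.19 mm
y_c = 3585424.50 / 40239.00 = 89.10 mm

x_c = 125.19 mm, y_c = 89.10 mm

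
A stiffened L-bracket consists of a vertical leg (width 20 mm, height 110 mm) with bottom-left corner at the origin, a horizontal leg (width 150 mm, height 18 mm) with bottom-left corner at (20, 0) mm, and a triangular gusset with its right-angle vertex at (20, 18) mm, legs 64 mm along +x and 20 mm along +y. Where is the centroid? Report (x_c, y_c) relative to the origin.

Part | A | x̄ᵢ | ȳᵢ | A·x̄ᵢ | A·ȳᵢ
vertical leg | 2200.00 | 10.00 | 55.00 | 22000.00 | 121000.00
horizontal leg | 2700.00 | 95.00 | 9.00 | 256500.00 | 24300.00
gusset | 640.00 | 41.33 | 24.67 | 26453.33 | 15786.67
Σ | 5540.00 |  |  | 304953.33 | 161086.67
x_c = 304953.33 / 5540.00 = 55.05 mm
y_c = 161086.67 / 5540.00 = 29.08 mm

x_c = 55.05 mm, y_c = 29.08 mm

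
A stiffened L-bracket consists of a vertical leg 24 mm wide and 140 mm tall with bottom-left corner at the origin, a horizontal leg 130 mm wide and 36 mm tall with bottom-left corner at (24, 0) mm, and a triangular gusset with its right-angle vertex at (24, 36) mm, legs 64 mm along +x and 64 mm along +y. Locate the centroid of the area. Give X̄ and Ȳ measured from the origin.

X̄ = 54.49 mm, Ȳ = 43.30 mm

Part | A | x̄ᵢ | ȳᵢ | A·x̄ᵢ | A·ȳᵢ
vertical leg | 3360.00 | 12.00 | 70.00 | 40320.00 | 235200.00
horizontal leg | 4680.00 | 89.00 | 18.00 | 416520.00 | 84240.00
gusset | 2048.00 | 45.33 | 57.33 | 92842.67 | 117418.67
Σ | 10088.00 |  |  | 549682.67 | 436858.67
X̄ = 549682.67 / 10088.00 = 54.49 mm
Ȳ = 436858.67 / 10088.00 = 43.30 mm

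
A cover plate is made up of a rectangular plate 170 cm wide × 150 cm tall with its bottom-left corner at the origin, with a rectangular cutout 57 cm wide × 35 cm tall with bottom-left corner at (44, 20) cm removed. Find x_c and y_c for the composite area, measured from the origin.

x_c = 86.06 cm, y_c = 78.18 cm

plate: A = 170 × 150 = 25500.00, centroid at (85.00, 75.00).
hole: A = −(57 × 35) = -1995.00, centroid at (72.50, 37.50).
ΣA = 23505.00 cm², ΣAx_c = 2022862.50 cm³, ΣAy_c = 1837687.50 cm³.
x_c = 2022862.50/23505.00 = 86.06 cm; y_c = 1837687.50/23505.00 = 78.18 cm.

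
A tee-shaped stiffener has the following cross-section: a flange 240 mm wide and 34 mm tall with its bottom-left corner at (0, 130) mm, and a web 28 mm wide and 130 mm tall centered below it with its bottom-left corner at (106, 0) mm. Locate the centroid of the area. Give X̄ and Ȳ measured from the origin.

X̄ = 120.00 mm, Ȳ = 121.71 mm

web: A = 28 × 130 = 3640.00, centroid at (120.00, 65.00).
flange: A = 240 × 34 = 8160.00, centroid at (120.00, 147.00).
ΣA = 11800.00 mm², ΣAX̄ = 1416000.00 mm³, ΣAȲ = 1436120.00 mm³.
X̄ = 1416000.00/11800.00 = 120.00 mm; Ȳ = 1436120.00/11800.00 = 121.71 mm.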